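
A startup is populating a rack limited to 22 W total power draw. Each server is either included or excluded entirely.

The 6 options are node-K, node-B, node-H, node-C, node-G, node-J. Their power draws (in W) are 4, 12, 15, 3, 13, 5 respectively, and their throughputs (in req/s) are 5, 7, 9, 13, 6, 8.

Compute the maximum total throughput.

Treat it as a binary knapsack problem.
Take node-B, node-C, and node-J: power draw 12 + 3 + 5 = 20 ≤ 22, throughput 7 + 13 + 8 = 28.
No other feasible combination does better.

28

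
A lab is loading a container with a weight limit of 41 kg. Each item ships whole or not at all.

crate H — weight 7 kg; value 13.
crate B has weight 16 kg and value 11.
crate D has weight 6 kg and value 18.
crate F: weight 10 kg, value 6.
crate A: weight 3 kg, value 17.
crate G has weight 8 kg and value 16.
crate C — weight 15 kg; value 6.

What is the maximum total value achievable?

Allowing fractional choices, the relaxed optimum would be about 75.6, but items are indivisible.
crate H + crate D + crate F + crate A + crate G: weight 7 + 6 + 10 + 3 + 8 = 34 ≤ 41, value 13 + 18 + 6 + 17 + 16 = 70.
crate H + crate B + crate D + crate A + crate G: weight 7 + 16 + 6 + 3 + 8 = 40 ≤ 41, value 13 + 11 + 18 + 17 + 16 = 75.
crate H + crate D + crate A + crate G + crate C: weight 7 + 6 + 3 + 8 + 15 = 39 ≤ 41, value 13 + 18 + 17 + 16 + 6 = 70.
Best is crate H, crate B, crate D, crate A, and crate G with total value 75.

75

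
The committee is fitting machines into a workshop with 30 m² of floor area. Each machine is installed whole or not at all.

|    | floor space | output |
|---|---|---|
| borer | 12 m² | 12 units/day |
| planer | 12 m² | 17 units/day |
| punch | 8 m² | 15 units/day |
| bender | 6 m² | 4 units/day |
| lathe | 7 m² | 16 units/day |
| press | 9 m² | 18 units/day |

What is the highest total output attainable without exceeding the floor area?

53

planer + punch + press: floor space 12 + 8 + 9 = 29 ≤ 30, output 17 + 15 + 18 = 50.
punch + bender + lathe + press: floor space 8 + 6 + 7 + 9 = 30 ≤ 30, output 15 + 4 + 16 + 18 = 53.
planer + lathe + press: floor space 12 + 7 + 9 = 28 ≤ 30, output 17 + 16 + 18 = 51.
Best is punch, bender, lathe, and press with total output 53.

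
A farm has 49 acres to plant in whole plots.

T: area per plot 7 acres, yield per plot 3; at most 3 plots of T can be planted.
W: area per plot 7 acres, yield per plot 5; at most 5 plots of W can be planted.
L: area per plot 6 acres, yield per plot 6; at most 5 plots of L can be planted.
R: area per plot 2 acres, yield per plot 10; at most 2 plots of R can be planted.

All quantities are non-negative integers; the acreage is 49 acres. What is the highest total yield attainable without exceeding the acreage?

2×W, 5×L, and 2×R: area 48 ≤ 49, yield 2·5 + 5·6 + 2·10 = 60.
3×W, 4×L, and 2×R: area 49 ≤ 49, yield 3·5 + 4·6 + 2·10 = 59.
Best is 60.

60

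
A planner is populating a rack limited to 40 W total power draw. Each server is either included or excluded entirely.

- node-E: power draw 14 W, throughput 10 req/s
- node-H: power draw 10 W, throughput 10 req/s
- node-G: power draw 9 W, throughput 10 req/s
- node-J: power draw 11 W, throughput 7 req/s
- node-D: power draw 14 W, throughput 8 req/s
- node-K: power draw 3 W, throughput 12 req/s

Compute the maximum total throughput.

Allowing fractional choices, the relaxed optimum would be about 44.5, but servers are indivisible.
node-E + node-H + node-G + node-K: power draw 14 + 10 + 9 + 3 = 36 ≤ 40, throughput 10 + 10 + 10 + 12 = 42.
node-H + node-G + node-D + node-K: power draw 10 + 9 + 14 + 3 = 36 ≤ 40, throughput 10 + 10 + 8 + 12 = 40.
Best is node-E, node-H, node-G, and node-K with total throughput 42.

42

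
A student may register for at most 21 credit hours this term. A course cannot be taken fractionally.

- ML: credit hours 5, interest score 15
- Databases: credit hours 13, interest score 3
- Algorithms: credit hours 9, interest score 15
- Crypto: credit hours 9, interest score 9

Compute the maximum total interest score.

30

This is a 0-1 knapsack instance.
ML + Crypto: credit hours 5 + 9 = 14 ≤ 21, interest score 15 + 9 = 24.
ML + Algorithms: credit hours 5 + 9 = 14 ≤ 21, interest score 15 + 15 = 30.
Best is ML and Algorithms with total interest score 30.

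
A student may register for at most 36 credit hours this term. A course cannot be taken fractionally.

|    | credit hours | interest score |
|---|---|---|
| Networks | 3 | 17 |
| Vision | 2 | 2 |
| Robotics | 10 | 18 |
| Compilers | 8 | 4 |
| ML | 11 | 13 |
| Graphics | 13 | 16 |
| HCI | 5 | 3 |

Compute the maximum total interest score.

57

Take Networks, Vision, Robotics, Compilers, and Graphics: credit hours 3 + 2 + 10 + 8 + 13 = 36 ≤ 36, interest score 17 + 2 + 18 + 4 + 16 = 57.
No other feasible combination does better.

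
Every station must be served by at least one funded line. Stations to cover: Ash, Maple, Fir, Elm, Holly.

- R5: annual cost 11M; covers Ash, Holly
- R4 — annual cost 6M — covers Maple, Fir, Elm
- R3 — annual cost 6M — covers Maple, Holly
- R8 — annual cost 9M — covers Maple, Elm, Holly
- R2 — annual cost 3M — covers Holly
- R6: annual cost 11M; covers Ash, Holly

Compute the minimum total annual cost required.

17

This is a weighted set-cover instance.
Choose R5 and R4: together they cover Ash, Maple, Fir, Elm, Holly — every station.
Total annual cost: 11 + 6 = 17.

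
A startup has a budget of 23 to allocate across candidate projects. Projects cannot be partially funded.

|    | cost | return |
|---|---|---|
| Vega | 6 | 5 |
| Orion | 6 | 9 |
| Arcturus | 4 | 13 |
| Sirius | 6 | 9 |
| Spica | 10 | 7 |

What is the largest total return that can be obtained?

This is an integer program with binary decision variables.
Allowing fractional choices, the relaxed optimum would be about 36.7, but projects are indivisible.
Orion + Arcturus + Sirius: cost 6 + 4 + 6 = 16 ≤ 23, return 9 + 13 + 9 = 31.
Vega + Orion + Arcturus + Sirius: cost 6 + 6 + 4 + 6 = 22 ≤ 23, return 5 + 9 + 13 + 9 = 36.
Best is Vega, Orion, Arcturus, and Sirius with total return 36.

36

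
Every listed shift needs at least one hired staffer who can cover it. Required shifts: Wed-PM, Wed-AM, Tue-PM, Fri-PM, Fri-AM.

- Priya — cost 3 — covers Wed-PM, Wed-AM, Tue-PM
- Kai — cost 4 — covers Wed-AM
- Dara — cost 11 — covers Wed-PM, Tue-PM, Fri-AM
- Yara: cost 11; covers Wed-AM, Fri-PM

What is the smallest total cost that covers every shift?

22

Choose Dara and Yara: together they cover Wed-PM, Wed-AM, Tue-PM, Fri-PM, Fri-AM — every shift.
Total cost: 11 + 11 = 22.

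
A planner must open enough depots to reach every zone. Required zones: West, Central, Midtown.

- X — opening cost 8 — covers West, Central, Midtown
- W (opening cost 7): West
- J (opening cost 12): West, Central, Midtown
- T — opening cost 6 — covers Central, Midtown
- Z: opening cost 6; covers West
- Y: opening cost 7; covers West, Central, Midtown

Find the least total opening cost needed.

7

Y alone covers West, Central, Midtown — every zone.
Total opening cost: 7.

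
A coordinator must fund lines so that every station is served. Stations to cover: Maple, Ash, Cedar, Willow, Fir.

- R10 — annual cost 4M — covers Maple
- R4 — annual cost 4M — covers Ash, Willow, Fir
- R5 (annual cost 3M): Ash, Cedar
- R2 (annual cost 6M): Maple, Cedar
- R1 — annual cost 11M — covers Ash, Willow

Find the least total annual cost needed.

This is a weighted set-cover instance.
The greedy cost-per-new-station heuristic would pick R4, R5, and R10 for 11, but a cheaper cover exists.
Choose R4 and R2: together they cover Maple, Ash, Cedar, Willow, Fir — every station.
Total annual cost: 4 + 6 = 10.
No cover costs less than 10.

10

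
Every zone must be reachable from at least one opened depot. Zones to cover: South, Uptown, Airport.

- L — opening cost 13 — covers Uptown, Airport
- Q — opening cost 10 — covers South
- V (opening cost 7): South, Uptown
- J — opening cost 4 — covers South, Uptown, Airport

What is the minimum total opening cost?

4

J alone covers South, Uptown, Airport — every zone.
Total opening cost: 4.
No cover costs less than 4.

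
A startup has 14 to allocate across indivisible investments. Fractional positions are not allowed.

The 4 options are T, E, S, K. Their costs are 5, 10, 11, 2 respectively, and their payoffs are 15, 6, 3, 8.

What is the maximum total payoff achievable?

23

T + K: cost 5 + 2 = 7 ≤ 14, payoff 15 + 8 = 23.
T: cost 5 ≤ 14, payoff 15.
Best is T and K with total payoff 23.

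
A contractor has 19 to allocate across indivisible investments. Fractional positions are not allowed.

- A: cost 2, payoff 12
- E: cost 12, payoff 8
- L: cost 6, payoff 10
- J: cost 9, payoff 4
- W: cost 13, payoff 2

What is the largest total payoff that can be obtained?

26

Allowing fractional choices, the relaxed optimum would be about 29.3, but investments are indivisible.
A + L + J: cost 2 + 6 + 9 = 17 ≤ 19, payoff 12 + 10 + 4 = 26.
A + L: cost 2 + 6 = 8 ≤ 19, payoff 12 + 10 = 22.
Best is A, L, and J with total payoff 26.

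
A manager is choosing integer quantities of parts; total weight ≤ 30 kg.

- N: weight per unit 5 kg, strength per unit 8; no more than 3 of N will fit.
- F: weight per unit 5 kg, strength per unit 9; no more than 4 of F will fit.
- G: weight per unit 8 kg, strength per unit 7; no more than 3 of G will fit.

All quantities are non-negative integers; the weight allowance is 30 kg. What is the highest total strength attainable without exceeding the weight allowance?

2×N and 4×F: weight 30 ≤ 30, strength 2·8 + 4·9 = 52.
3×N and 3×F: weight 30 ≤ 30, strength 3·8 + 3·9 = 51.
Best is 52.

52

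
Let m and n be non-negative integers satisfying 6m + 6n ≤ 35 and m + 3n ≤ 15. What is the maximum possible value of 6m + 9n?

45

The continuous relaxation peaks at (1.25, 4.58) with value 48.75; rounding to a feasible lattice point costs some objective.
(m,n)=(0,5): 6·0+6·5=30≤35, 1·0+3·5=15≤15, objective 45.
(m,n)=(1,4): 6·1+6·4=30≤35, 1·1+3·4=13≤15, objective 42.
(m,n)=(2,3): 6·2+6·3=30≤35, 1·2+3·3=11≤15, objective 39.
The best lattice point is (0,5), giving 45.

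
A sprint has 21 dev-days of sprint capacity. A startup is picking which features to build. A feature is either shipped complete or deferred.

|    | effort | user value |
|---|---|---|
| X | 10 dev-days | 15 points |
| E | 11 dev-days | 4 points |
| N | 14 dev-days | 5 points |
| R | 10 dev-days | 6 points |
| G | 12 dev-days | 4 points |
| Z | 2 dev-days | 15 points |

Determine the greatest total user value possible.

R + Z: effort 10 + 2 = 12 ≤ 21, user value 6 + 15 = 21.
X + Z: effort 10 + 2 = 12 ≤ 21, user value 15 + 15 = 30.
Best is X and Z with total user value 30.

30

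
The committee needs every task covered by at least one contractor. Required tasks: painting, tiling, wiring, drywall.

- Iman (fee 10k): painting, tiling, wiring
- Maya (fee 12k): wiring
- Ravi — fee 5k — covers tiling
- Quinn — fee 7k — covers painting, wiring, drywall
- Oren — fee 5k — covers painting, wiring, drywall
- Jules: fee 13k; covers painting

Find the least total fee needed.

Choose Ravi and Oren: together they cover painting, tiling, wiring, drywall — every task.
Total fee: 5 + 5 = 10.
No cover costs less than 10.

10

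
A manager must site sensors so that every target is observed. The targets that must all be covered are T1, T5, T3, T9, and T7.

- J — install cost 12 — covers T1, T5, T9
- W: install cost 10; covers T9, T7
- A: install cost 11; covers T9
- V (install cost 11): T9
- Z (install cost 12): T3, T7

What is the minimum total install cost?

24

This is a weighted set-cover instance.
Choose J and Z: together they cover T1, T5, T3, T9, T7 — every target.
Total install cost: 12 + 12 = 24.
No cover costs less than 24.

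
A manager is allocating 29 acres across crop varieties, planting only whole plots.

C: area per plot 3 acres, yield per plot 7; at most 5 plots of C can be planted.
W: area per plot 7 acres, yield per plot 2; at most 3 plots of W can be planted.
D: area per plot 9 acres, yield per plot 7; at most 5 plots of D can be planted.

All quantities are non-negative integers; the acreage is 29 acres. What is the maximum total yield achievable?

C has the best ratio (7/3); taking only C gives at most 5×7 = 35 (stopped by the supply cap of 5).
Mixing does better — 5×C and 1×D: area 24 ≤ 29, yield 5·7 + 1·7 = 42.

42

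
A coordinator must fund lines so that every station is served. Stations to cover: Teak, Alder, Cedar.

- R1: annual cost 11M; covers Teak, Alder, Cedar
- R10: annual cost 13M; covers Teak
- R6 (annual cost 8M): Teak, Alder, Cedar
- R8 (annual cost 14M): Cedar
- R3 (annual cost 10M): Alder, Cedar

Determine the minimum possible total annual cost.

8

This is a weighted set-cover instance.
R6 alone covers Teak, Alder, Cedar — every station.
Total annual cost: 8.
No cover costs less than 8.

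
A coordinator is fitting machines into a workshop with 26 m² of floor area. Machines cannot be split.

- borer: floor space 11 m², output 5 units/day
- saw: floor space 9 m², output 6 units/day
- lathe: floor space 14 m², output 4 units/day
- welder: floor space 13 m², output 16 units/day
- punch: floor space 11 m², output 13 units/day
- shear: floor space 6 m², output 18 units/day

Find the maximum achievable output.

Allowing fractional choices, the relaxed optimum would be about 42.3, but machines are indivisible.
welder + shear: floor space 13 + 6 = 19 ≤ 26, output 16 + 18 = 34.
punch + shear: floor space 11 + 6 = 17 ≤ 26, output 13 + 18 = 31.
saw + punch + shear: floor space 9 + 11 + 6 = 26 ≤ 26, output 6 + 13 + 18 = 37.
Best is saw, punch, and shear with total output 37.

37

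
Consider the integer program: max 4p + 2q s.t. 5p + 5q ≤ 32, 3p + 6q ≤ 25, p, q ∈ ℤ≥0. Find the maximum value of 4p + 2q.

24

Relaxing integrality, the LP optimum is 25.60 at (p,q) = (6.4, 0), which is not an integer point.
(p,q)=(6,0): 5·6+5·0=30≤32, 3·6+6·0=18≤25, objective 24.
(p,q)=(5,1): 5·5+5·1=30≤32, 3·5+6·1=21≤25, objective 22.
No feasible integer point exceeds 24.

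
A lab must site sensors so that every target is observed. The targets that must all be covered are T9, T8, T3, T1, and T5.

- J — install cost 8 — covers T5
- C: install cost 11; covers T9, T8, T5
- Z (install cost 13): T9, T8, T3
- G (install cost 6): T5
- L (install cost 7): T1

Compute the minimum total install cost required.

26

The greedy cost-per-new-target heuristic would pick C, L, and Z for 31, but a cheaper cover exists.
Choose Z, G, and L: together they cover T9, T8, T3, T1, T5 — every target.
Total install cost: 13 + 6 + 7 = 26.
No cover costs less than 26.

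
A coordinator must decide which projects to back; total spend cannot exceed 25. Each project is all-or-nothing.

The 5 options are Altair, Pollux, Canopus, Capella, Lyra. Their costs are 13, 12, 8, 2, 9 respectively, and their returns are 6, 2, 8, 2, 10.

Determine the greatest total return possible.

20

This is an integer program with binary decision variables.
Allowing fractional choices, the relaxed optimum would be about 22.8, but projects are indivisible.
Canopus + Lyra: cost 8 + 9 = 17 ≤ 25, return 8 + 10 = 18.
Canopus + Capella + Lyra: cost 8 + 2 + 9 = 19 ≤ 25, return 8 + 2 + 10 = 20.
Best is Canopus, Capella, and Lyra with total return 20.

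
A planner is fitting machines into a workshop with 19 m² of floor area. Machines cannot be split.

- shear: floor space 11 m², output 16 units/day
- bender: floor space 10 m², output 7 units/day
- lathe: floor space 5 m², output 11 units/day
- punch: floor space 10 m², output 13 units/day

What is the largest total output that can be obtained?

27

This is an integer program with binary decision variables.
Allowing fractional choices, the relaxed optimum would be about 30.9, but machines are indivisible.
lathe + punch: floor space 5 + 10 = 15 ≤ 19, output 11 + 13 = 24.
shear + lathe: floor space 11 + 5 = 16 ≤ 19, output 16 + 11 = 27.
Best is shear and lathe with total output 27.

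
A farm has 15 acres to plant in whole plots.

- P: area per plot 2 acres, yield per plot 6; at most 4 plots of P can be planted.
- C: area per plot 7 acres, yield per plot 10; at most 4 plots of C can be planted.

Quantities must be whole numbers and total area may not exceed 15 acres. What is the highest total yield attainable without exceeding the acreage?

P has the best ratio (6/2); taking only P gives at most 4×6 = 24 (stopped by the supply cap of 4).
Mixing does better — 4×P and 1×C: area 15 ≤ 15, yield 4·6 + 1·10 = 34.

34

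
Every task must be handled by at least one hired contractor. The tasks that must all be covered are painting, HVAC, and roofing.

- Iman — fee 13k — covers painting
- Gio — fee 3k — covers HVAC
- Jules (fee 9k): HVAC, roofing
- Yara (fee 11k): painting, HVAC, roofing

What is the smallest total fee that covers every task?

The greedy cost-per-new-task heuristic would pick Gio and Yara for 14, but a cheaper cover exists.
Yara alone covers painting, HVAC, roofing — every task.
Total fee: 11.
No cover costs less than 11.

11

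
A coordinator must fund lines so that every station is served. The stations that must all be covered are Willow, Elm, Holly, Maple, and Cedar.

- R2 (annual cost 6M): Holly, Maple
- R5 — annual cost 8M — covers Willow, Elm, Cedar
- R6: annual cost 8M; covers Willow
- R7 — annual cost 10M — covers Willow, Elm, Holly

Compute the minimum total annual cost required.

14

Choose R2 and R5: together they cover Willow, Elm, Holly, Maple, Cedar — every station.
Total annual cost: 6 + 8 = 14.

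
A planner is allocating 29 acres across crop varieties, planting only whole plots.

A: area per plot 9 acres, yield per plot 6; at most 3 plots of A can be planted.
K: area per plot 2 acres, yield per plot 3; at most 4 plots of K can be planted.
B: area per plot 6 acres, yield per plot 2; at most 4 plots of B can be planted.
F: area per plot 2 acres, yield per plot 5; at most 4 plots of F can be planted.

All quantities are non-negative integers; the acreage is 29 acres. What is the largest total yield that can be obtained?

38

This is a bounded integer knapsack.
F has the best ratio (5/2); taking only F gives at most 4×5 = 20 (stopped by the supply cap of 4).
Mixing does better — 1×A, 4×K, and 4×F: area 25 ≤ 29, yield 1·6 + 4·3 + 4·5 = 38.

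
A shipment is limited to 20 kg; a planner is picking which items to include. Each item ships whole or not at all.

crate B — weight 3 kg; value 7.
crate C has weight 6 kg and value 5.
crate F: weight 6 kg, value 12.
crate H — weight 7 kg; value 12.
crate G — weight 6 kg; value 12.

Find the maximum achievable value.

Allowing fractional choices, the relaxed optimum would be about 39.6, but items are indivisible.
crate F + crate H + crate G: weight 6 + 7 + 6 = 19 ≤ 20, value 12 + 12 + 12 = 36.
crate B + crate F + crate H: weight 3 + 6 + 7 = 16 ≤ 20, value 7 + 12 + 12 = 31.
crate B + crate F + crate G: weight 3 + 6 + 6 = 15 ≤ 20, value 7 + 12 + 12 = 31.
Best is crate F, crate H, and crate G with total value 36.

36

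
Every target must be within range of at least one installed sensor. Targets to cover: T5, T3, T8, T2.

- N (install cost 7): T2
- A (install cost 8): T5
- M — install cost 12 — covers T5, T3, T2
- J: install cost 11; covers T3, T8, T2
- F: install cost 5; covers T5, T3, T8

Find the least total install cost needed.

12

Choose N and F: together they cover T5, T3, T8, T2 — every target.
Total install cost: 7 + 5 = 12.
No cover costs less than 12.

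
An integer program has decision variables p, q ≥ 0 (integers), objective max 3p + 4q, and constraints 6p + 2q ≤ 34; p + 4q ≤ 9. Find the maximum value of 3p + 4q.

The continuous relaxation peaks at (5.36, 0.909) with value 19.73; rounding to a feasible lattice point costs some objective.
(p,q)=(5,1): 6·5+2·1=32≤34, 1·5+4·1=9≤9, objective 19.
(p,q)=(4,1): 6·4+2·1=26≤34, 1·4+4·1=8≤9, objective 16.
No feasible integer point exceeds 19.

19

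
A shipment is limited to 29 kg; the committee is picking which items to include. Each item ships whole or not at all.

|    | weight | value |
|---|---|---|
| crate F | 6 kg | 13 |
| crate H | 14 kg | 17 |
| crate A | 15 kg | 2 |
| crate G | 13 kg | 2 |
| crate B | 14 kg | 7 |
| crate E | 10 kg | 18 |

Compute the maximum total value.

35

This is an integer program with binary decision variables.
Take crate H and crate E: weight 14 + 10 = 24 ≤ 29, value 17 + 18 = 35.
No other feasible combination does better.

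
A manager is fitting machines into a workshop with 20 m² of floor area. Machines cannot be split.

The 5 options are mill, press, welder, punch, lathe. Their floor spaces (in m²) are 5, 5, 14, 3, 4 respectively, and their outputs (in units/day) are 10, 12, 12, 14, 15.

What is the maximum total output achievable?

Allowing fractional choices, the relaxed optimum would be about 53.6, but machines are indivisible.
press + punch + lathe: floor space 5 + 3 + 4 = 12 ≤ 20, output 12 + 14 + 15 = 41.
mill + punch + lathe: floor space 5 + 3 + 4 = 12 ≤ 20, output 10 + 14 + 15 = 39.
mill + press + punch + lathe: floor space 5 + 5 + 3 + 4 = 17 ≤ 20, output 10 + 12 + 14 + 15 = 51.
Best is mill, press, punch, and lathe with total output 51.

51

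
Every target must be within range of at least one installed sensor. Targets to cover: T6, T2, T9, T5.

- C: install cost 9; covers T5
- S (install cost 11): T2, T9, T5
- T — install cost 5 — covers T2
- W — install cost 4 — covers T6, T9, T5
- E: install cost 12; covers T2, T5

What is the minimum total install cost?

Choose T and W: together they cover T6, T2, T9, T5 — every target.
Total install cost: 5 + 4 = 9.
No cover costs less than 9.

9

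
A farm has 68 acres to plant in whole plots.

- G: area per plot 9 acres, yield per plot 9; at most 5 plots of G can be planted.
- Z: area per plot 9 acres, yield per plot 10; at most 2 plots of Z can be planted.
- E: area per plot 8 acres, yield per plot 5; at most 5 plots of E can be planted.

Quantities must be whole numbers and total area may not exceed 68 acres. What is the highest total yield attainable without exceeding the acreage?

65

This is a bounded integer knapsack.
4×G, 2×Z, and 1×E: area 62 ≤ 68, yield 4·9 + 2·10 + 1·5 = 61.
5×G and 2×Z: area 63 ≤ 68, yield 5·9 + 2·10 = 65.
Best is 65.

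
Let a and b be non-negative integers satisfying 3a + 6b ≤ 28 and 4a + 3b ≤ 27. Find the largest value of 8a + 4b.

52

(a,b)=(6,1): 3·6+6·1=24≤28, 4·6+3·1=27≤27, objective 52.
(a,b)=(6,0): 3·6+6·0=18≤28, 4·6+3·0=24≤27, objective 48.
(a,b)=(5,2): 3·5+6·2=27≤28, 4·5+3·2=26≤27, objective 48.
(a,b)=(5,1): 3·5+6·1=21≤28, 4·5+3·1=23≤27, objective 44.
Maximum is 52 at (a,b)=(6,1).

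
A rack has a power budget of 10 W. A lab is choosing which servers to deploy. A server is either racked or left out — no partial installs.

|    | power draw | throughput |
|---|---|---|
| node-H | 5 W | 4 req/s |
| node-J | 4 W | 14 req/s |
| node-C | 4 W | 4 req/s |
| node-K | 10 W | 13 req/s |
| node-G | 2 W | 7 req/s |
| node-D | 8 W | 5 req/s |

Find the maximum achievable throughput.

This is a 0-1 knapsack instance.
Allowing fractional choices, the relaxed optimum would be about 26.2, but servers are indivisible.
node-J + node-C + node-G: power draw 4 + 4 + 2 = 10 ≤ 10, throughput 14 + 4 + 7 = 25.
node-J + node-C: power draw 4 + 4 = 8 ≤ 10, throughput 14 + 4 = 18.
node-J + node-G: power draw 4 + 2 = 6 ≤ 10, throughput 14 + 7 = 21.
Best is node-J, node-C, and node-G with total throughput 25.

25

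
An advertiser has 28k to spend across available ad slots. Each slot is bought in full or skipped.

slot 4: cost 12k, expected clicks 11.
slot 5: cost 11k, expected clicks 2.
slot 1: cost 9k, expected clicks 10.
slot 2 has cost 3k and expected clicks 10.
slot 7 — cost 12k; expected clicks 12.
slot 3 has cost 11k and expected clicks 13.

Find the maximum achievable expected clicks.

35

Treat it as a binary knapsack problem.
Allowing fractional choices, the relaxed optimum would be about 38.0, but ad slots are indivisible.
slot 4 + slot 2 + slot 3: cost 12 + 3 + 11 = 26 ≤ 28, expected clicks 11 + 10 + 13 = 34.
slot 1 + slot 2 + slot 3: cost 9 + 3 + 11 = 23 ≤ 28, expected clicks 10 + 10 + 13 = 33.
slot 2 + slot 7 + slot 3: cost 3 + 12 + 11 = 26 ≤ 28, expected clicks 10 + 12 + 13 = 35.
Best is slot 2, slot 7, and slot 3 with total expected clicks 35.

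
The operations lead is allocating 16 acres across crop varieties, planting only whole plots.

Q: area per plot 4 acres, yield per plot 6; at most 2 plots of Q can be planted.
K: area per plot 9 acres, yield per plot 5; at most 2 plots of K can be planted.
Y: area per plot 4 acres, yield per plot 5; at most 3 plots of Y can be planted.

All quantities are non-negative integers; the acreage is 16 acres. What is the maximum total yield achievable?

2×Q and 2×Y: area 16 ≤ 16, yield 2·6 + 2·5 = 22.
1×Q and 3×Y: area 16 ≤ 16, yield 1·6 + 3·5 = 21.
Best is 22.

22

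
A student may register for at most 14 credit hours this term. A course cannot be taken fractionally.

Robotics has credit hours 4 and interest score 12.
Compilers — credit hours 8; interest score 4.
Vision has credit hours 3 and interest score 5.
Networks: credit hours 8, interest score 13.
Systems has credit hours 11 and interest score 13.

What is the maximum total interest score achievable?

Allowing fractional choices, the relaxed optimum would be about 28.4, but courses are indivisible.
Vision + Systems: credit hours 3 + 11 = 14 ≤ 14, interest score 5 + 13 = 18.
Vision + Networks: credit hours 3 + 8 = 11 ≤ 14, interest score 5 + 13 = 18.
Robotics + Networks: credit hours 4 + 8 = 12 ≤ 14, interest score 12 + 13 = 25.
Best is Robotics and Networks with total interest score 25.

25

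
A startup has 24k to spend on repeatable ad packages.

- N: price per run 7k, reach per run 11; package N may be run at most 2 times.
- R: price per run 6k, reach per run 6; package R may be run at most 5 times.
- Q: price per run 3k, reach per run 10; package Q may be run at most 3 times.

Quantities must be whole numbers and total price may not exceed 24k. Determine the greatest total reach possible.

This is a bounded integer knapsack.
Take 2×N and 3×Q: price 23 ≤ 24, reach 2·11 + 3·10 = 52.
Q has the best ratio (10/3) and is taken to its limit of 3; remaining capacity is filled optimally with the others.

52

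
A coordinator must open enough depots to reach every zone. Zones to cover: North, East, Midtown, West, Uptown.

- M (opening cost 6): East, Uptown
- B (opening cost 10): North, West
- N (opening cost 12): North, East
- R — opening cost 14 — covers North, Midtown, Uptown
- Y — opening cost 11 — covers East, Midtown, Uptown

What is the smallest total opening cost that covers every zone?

The greedy cost-per-new-zone heuristic would pick M, B, and Y for 27, but a cheaper cover exists.
Choose B and Y: together they cover North, East, Midtown, West, Uptown — every zone.
Total opening cost: 10 + 11 = 21.
No cover costs less than 21.

21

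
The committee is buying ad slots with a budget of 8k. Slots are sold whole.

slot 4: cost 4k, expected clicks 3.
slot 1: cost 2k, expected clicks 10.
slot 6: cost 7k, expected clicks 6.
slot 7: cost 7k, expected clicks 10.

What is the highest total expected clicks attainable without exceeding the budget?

13

This is a 0-1 knapsack instance.
Allowing fractional choices, the relaxed optimum would be about 18.6, but ad slots are indivisible.
slot 4 + slot 1: cost 4 + 2 = 6 ≤ 8, expected clicks 3 + 10 = 13.
slot 1: cost 2 ≤ 8, expected clicks 10.
Best is slot 4 and slot 1 with total expected clicks 13.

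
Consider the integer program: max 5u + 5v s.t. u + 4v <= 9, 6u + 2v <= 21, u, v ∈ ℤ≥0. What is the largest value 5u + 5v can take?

(u,v)=(3,1) is feasible, giving 20.
(u,v)=(2,1) is feasible, giving 15.
Maximum is 20 at (u,v)=(3,1).

20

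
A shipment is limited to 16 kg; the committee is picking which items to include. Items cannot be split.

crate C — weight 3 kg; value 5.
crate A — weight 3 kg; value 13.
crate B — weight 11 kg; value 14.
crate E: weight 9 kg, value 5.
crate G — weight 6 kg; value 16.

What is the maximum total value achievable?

34

This is an integer program with binary decision variables.
crate C + crate A + crate G: weight 3 + 3 + 6 = 12 ≤ 16, value 5 + 13 + 16 = 34.
crate A + crate G: weight 3 + 6 = 9 ≤ 16, value 13 + 16 = 29.
crate A + crate B: weight 3 + 11 = 14 ≤ 16, value 13 + 14 = 27.
Best is crate C, crate A, and crate G with total value 34.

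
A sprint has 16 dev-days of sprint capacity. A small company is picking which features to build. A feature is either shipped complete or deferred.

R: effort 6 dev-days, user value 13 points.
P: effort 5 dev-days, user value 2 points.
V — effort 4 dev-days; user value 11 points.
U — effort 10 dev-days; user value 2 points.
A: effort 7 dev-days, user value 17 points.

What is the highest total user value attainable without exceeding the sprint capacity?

P + V + A: effort 5 + 4 + 7 = 16 ≤ 16, user value 2 + 11 + 17 = 30.
R + A: effort 6 + 7 = 13 ≤ 16, user value 13 + 17 = 30.
The maximum user value is 30; one optimal choice is R and A.

30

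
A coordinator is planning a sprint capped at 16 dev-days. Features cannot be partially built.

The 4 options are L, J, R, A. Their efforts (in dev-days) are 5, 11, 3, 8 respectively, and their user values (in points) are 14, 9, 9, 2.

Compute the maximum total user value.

25

This is an integer program with binary decision variables.
Take L, R, and A: effort 5 + 3 + 8 = 16 ≤ 16, user value 14 + 9 + 2 = 25.
No other feasible combination does better.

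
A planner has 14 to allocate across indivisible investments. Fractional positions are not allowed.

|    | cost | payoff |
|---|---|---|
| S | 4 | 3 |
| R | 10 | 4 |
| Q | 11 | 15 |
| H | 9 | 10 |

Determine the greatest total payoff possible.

15

H: cost 9 ≤ 14, payoff 10.
Q: cost 11 ≤ 14, payoff 15.
S + H: cost 4 + 9 = 13 ≤ 14, payoff 3 + 10 = 13.
Best is Q with total payoff 15.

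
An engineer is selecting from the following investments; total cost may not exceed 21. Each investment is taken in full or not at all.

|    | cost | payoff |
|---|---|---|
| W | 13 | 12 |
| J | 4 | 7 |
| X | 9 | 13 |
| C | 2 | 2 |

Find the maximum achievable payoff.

22

This is an integer program with binary decision variables.
Allowing fractional choices, the relaxed optimum would be about 27.5, but investments are indivisible.
J + X + C: cost 4 + 9 + 2 = 15 ≤ 21, payoff 7 + 13 + 2 = 22.
W + J + C: cost 13 + 4 + 2 = 19 ≤ 21, payoff 12 + 7 + 2 = 21.
Best is J, X, and C with total payoff 22.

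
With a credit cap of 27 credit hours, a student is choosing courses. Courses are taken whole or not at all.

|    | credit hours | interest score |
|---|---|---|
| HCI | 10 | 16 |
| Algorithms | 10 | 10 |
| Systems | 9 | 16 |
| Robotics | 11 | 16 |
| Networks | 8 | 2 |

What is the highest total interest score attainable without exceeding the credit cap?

Allowing fractional choices, the relaxed optimum would be about 43.6, but courses are indivisible.
HCI + Systems: credit hours 10 + 9 = 19 ≤ 27, interest score 16 + 16 = 32.
HCI + Systems + Networks: credit hours 10 + 9 + 8 = 27 ≤ 27, interest score 16 + 16 + 2 = 34.
Systems + Robotics: credit hours 9 + 11 = 20 ≤ 27, interest score 16 + 16 = 32.
Best is HCI, Systems, and Networks with total interest score 34.

34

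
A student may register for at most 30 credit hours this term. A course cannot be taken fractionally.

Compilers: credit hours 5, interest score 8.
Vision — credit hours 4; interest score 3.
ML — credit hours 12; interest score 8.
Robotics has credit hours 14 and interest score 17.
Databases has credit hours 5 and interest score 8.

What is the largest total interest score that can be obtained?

Treat it as a binary knapsack problem.
Compilers + Robotics + Databases: credit hours 5 + 14 + 5 = 24 ≤ 30, interest score 8 + 17 + 8 = 33.
Compilers + Vision + Robotics + Databases: credit hours 5 + 4 + 14 + 5 = 28 ≤ 30, interest score 8 + 3 + 17 + 8 = 36.
Best is Compilers, Vision, Robotics, and Databases with total interest score 36.

36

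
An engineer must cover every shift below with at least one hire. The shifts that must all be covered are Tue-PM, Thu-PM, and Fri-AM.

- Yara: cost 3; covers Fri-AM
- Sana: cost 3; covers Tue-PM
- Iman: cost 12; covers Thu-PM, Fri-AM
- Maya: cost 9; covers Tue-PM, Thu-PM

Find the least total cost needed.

This is a weighted set-cover instance.
Choose Yara and Maya: together they cover Tue-PM, Thu-PM, Fri-AM — every shift.
Total cost: 3 + 9 = 12.

12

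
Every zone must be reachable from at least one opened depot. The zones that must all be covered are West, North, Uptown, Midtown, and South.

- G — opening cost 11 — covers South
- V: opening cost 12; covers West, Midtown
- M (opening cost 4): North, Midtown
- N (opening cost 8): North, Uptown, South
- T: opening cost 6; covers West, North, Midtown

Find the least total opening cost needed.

This is a weighted set-cover instance.
Choose N and T: together they cover West, North, Uptown, Midtown, South — every zone.
Total opening cost: 8 + 6 = 14.

14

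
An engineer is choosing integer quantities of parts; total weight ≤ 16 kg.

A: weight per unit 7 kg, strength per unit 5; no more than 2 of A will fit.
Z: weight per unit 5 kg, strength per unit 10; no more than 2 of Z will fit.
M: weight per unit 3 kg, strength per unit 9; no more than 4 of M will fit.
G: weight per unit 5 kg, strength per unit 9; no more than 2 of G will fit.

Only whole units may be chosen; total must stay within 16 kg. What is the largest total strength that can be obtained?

This is a bounded integer knapsack.
M has the best ratio (9/3); taking only M gives at most 4×9 = 36 (stopped by the supply cap of 4).
Mixing does better — 2×Z and 2×M: weight 16 ≤ 16, strength 2·10 + 2·9 = 38.

38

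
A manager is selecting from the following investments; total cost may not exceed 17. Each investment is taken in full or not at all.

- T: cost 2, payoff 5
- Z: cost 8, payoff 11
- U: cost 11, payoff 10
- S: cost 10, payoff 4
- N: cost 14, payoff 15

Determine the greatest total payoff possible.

This is an integer program with binary decision variables.
Allowing fractional choices, the relaxed optimum would be about 23.5, but investments are indivisible.
T + N: cost 2 + 14 = 16 ≤ 17, payoff 5 + 15 = 20.
T + Z: cost 2 + 8 = 10 ≤ 17, payoff 5 + 11 = 16.
Best is T and N with total payoff 20.

20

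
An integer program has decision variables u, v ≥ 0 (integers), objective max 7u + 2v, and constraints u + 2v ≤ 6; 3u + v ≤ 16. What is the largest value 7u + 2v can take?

35

The continuous relaxation peaks at (5.33, 0) with value 37.33; rounding to a feasible lattice point costs some objective.
(u,v)=(5,0) is feasible, giving 35.
(u,v)=(4,1) is feasible, giving 30.
(u,v)=(4,0) is feasible, giving 28.
The best lattice point is (5,0), giving 35.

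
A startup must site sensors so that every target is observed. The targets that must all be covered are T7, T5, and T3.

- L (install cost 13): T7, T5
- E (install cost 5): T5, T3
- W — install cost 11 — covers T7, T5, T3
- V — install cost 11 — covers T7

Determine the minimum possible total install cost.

The greedy cost-per-new-target heuristic would pick E and W for 16, but a cheaper cover exists.
W alone covers T7, T5, T3 — every target.
Total install cost: 11.
No cover costs less than 11.

11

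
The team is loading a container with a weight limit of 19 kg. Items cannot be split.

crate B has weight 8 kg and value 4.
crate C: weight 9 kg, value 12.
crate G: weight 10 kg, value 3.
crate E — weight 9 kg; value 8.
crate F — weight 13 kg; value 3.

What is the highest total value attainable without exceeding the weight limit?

20

crate B + crate C: weight 8 + 9 = 17 ≤ 19, value 4 + 12 = 16.
crate C + crate E: weight 9 + 9 = 18 ≤ 19, value 12 + 8 = 20.
crate C + crate G: weight 9 + 10 = 19 ≤ 19, value 12 + 3 = 15.
Best is crate C and crate E with total value 20.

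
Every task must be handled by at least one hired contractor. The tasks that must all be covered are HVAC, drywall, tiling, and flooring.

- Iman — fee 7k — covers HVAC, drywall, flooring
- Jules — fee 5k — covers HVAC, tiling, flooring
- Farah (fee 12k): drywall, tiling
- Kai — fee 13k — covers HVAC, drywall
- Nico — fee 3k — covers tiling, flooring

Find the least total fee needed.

Choose Iman and Nico: together they cover HVAC, drywall, tiling, flooring — every task.
Total fee: 7 + 3 = 10.
No cover costs less than 10.

10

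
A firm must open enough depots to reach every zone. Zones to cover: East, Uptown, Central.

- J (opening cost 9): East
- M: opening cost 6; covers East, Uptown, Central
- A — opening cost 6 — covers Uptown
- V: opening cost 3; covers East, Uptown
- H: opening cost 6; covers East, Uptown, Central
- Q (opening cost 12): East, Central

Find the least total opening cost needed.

6

The greedy cost-per-new-zone heuristic would pick V and M for 9, but a cheaper cover exists.
M alone covers East, Uptown, Central — every zone.
Total opening cost: 6.
No cover costs less than 6.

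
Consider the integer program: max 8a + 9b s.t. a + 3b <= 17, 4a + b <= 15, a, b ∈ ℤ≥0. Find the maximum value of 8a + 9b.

Relaxing integrality, the LP optimum is 63.73 at (a,b) = (2.55, 4.82), which is not an integer point.
(a,b)=(2,5): 1·2+3·5=17≤17, 4·2+1·5=13≤15, objective 61.
(a,b)=(1,5): 1·1+3·5=16≤17, 4·1+1·5=9≤15, objective 53.
(a,b)=(2,4): 1·2+3·4=14≤17, 4·2+1·4=12≤15, objective 52.
The best lattice point is (2,5), giving 61.

61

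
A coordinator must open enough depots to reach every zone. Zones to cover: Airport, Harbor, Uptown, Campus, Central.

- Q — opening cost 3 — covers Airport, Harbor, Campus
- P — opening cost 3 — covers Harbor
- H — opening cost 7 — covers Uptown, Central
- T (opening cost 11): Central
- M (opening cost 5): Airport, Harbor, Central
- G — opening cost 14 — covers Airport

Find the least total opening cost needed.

10

Choose Q and H: together they cover Airport, Harbor, Uptown, Campus, Central — every zone.
Total opening cost: 3 + 7 = 10.
No cover costs less than 10.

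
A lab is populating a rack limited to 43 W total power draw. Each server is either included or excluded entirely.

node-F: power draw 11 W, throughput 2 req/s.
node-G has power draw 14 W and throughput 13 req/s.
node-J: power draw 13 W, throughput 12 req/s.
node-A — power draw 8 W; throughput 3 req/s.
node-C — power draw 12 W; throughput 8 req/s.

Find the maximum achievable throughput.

Take node-G, node-J, and node-C: power draw 14 + 13 + 12 = 39 ≤ 43, throughput 13 + 12 + 8 = 33.
No other feasible combination does better.

33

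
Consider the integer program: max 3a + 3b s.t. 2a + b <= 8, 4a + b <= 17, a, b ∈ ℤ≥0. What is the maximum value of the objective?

(a,b)=(0,8): 2·0+1·8=8≤8, 4·0+1·8=8≤17, objective 24.
(a,b)=(0,7): 2·0+1·7=7≤8, 4·0+1·7=7≤17, objective 21.
The best lattice point is (0,8), giving 24.

24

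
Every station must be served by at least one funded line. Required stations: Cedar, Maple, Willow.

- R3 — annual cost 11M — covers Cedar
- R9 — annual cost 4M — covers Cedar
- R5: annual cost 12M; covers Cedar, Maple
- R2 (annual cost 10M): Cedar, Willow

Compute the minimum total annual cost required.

The greedy cost-per-new-station heuristic would pick R9, R2, and R5 for 26, but a cheaper cover exists.
Choose R5 and R2: together they cover Cedar, Maple, Willow — every station.
Total annual cost: 12 + 10 = 22.
No cover costs less than 22.

22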